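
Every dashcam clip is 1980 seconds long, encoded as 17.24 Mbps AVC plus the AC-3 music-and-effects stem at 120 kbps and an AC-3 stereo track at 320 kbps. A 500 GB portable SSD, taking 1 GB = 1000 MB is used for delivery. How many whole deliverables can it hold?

114

Audio total: 120 + 320 = 440 kbps = 0.440 Mbps.
Total bitrate: 17.680 Mbps.
Per item: 17.680 Mbps × 1980 s = 35,006 Mb = 4,376 MB.
Capacity: 500 GB = 4,000,000 Mb; 114.26 items → 114 complete.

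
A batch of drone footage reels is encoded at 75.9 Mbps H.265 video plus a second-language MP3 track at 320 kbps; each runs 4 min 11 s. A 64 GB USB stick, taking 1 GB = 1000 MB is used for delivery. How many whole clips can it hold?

4 min 11 s = 251 s
Audio: 320 kbps = 0.320 Mbps.
Total bitrate: 76.220 Mbps.
Per item: 76.220 Mbps × 251 s = 19,131 Mb = 2,391 MB.
Capacity: 64 GB = 512,000 Mb; 26.76 items → 26 complete.

26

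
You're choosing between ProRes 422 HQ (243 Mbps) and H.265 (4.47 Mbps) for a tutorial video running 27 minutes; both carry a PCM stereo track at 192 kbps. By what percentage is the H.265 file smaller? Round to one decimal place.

27 min = 1620 s
Audio: 192 kbps = 0.192 Mbps.
ProRes 422 HQ: 243.192 Mbps × 1620 s = 393971.0 Mb = 49.246 GB.
H.265: 4.662 Mbps × 1620 s = 7552.4 Mb = 0.944 GB.
Reduction: (1 − 0.944/49.246) × 100 = 98.08%.

98.1%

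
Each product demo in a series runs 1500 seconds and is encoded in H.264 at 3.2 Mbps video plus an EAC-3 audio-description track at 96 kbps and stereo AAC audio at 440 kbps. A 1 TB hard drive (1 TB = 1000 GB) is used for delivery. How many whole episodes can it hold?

1427

Audio total: 96 + 440 = 536 kbps = 0.536 Mbps.
Total bitrate: 3.736 Mbps.
Per item: 3.736 Mbps × 1500 s = 5,604 Mb = 700.5 MB.
Capacity: 1 TB = 8,000,000 Mb; 1427.55 items → 1427 complete.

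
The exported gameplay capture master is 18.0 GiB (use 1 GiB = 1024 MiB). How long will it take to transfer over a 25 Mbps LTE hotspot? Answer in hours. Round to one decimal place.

File: 18.0 GiB = 154618.8 Mb.
At 25 Mbps: 154618.8 / 25 = 6184.8 s ≈ 1.72 hours.

1.7 hours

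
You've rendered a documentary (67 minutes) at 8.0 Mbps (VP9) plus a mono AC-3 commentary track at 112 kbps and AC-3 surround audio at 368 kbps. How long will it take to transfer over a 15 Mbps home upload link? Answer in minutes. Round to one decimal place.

37.9 minutes

67 min = 4020 s
Audio total: 112 + 368 = 480 kbps = 0.480 Mbps.
Total bitrate: 8.480 Mbps.
File: 8.480 Mbps × 4020 s = 34089.6 Mb.
At 15 Mbps: 34089.6 / 15 = 2272.6 s ≈ 37.9 minutes.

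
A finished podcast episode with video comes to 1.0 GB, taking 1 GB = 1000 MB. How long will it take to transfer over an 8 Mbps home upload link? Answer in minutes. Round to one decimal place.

File: 1.0 GB = 8000.0 Mb.
At 8 Mbps: 8000.0 / 8 = 1000.0 s ≈ 16.7 minutes.

16.7 minutes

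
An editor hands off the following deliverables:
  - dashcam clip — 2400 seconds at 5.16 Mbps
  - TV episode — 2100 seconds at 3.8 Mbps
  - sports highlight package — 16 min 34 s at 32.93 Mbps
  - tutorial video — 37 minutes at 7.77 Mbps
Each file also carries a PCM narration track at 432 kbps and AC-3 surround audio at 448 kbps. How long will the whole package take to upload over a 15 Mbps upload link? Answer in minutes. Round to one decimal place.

Audio total: 432 + 448 = 880 kbps = 0.880 Mbps.
dashcam clip: 6.040 Mbps × 2400 s = 14496.0 Mb
TV episode: 4.680 Mbps × 2100 s = 9828.0 Mb
sports highlight package: 33.810 Mbps × 994 s = 33607.1 Mb
tutorial video: 8.650 Mbps × 2220 s = 19203.0 Mb
Total: 77134.1 Mb = 9641.8 MB.
At 15 Mbps: 77134.1 / 15 = 5142 s ≈ 85.7 minutes.

85.7 minutes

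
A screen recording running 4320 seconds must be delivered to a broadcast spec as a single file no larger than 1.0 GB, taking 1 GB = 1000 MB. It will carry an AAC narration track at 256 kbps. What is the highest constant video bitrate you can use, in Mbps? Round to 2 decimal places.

Budget: 1.0 GB = 8000.0 Mb.
Total bitrate budget: 8000.0 Mb / 4320 s = 1.852 Mbps.
Audio: 256 kbps = 0.256 Mbps.
Video: 1.852 − 0.256 = 1.596 Mbps.

1.60 Mbps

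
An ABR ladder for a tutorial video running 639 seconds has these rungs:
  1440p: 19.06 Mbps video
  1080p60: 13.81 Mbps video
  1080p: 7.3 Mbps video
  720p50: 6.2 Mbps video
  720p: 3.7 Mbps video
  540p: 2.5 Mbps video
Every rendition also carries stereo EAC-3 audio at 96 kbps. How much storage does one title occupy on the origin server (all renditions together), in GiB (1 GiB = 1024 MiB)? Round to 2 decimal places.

Audio: 96 kbps = 0.096 Mbps.
Sum of rendition bitrates: (19.06+0.096) + (13.81+0.096) + (7.3+0.096) + (6.2+0.096) + (3.7+0.096) + (2.5+0.096) = 53.146 Mbps.
× 639 s = 33,960 Mb = 4,245 MB = 3.953 GiB.

3.95 GiB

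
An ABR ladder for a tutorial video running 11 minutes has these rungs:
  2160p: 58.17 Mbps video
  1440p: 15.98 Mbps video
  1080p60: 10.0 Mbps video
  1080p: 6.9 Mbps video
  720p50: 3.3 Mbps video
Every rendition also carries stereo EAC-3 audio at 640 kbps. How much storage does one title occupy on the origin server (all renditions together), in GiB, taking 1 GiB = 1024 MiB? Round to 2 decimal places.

7.50 GiB

11 min = 660 s
Audio: 640 kbps = 0.640 Mbps.
Sum of rendition bitrates: (58.17+0.640) + (15.98+0.640) + (10.0+0.640) + (6.9+0.640) + (3.3+0.640) = 97.550 Mbps.
× 660 s = 64,383 Mb = 8,048 MB = 7.495 GiB.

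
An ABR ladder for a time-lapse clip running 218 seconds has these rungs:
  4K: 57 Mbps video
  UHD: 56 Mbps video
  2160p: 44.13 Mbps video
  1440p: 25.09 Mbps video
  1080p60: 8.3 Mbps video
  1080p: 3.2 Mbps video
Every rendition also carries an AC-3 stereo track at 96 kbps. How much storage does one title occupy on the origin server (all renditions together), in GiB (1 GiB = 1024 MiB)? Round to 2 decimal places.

Audio: 96 kbps = 0.096 Mbps.
Sum of rendition bitrates: (57+0.096) + (56+0.096) + (44.13+0.096) + (25.09+0.096) + (8.3+0.096) + (3.2+0.096) = 194.296 Mbps.
× 218 s = 42,357 Mb = 5,295 MB = 4.931 GiB.

4.93 GiB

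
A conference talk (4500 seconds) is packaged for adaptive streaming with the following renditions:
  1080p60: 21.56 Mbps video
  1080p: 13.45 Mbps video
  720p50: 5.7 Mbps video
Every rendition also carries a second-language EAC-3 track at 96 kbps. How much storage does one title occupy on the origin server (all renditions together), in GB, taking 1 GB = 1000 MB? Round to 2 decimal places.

23.06 GB

Audio: 96 kbps = 0.096 Mbps.
Sum of rendition bitrates: (21.56+0.096) + (13.45+0.096) + (5.7+0.096) = 40.998 Mbps.
× 4500 s = 184,491 Mb = 23,061 MB = 23.06 GB.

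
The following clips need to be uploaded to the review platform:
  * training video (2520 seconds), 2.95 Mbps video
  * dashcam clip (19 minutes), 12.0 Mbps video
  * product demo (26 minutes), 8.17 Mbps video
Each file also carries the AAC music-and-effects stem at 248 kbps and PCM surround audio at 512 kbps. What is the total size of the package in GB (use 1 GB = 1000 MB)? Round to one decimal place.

4.7 GB

Audio total: 248 + 512 = 760 kbps = 0.760 Mbps.
training video: 3.710 Mbps × 2520 s = 9349.2 Mb
dashcam clip: 12.760 Mbps × 1140 s = 14546.4 Mb
product demo: 8.930 Mbps × 1560 s = 13930.8 Mb
Total: 37826.4 Mb = 4728.3 MB.
= 4.728 GB.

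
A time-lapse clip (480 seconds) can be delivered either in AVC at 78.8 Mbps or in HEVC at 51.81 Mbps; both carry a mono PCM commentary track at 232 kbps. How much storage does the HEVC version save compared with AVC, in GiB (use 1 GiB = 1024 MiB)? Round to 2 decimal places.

Audio: 232 kbps = 0.232 Mbps.
AVC: 79.032 Mbps × 480 s = 37935.4 Mb = 4.416 GiB.
HEVC: 52.042 Mbps × 480 s = 24980.2 Mb = 2.908 GiB.
Saving: 4.416 − 2.908 = 1.508 GiB.

1.51 GiB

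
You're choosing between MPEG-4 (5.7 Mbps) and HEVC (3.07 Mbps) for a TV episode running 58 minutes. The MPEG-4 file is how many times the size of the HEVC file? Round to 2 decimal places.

1.86

58 min = 3480 s
MPEG-4: 5.700 Mbps × 3480 s = 19836.0 Mb = 2.479 GB.
HEVC: 3.070 Mbps × 3480 s = 10683.6 Mb = 1.335 GB.
Ratio: 2.479 / 1.335 = 1.857.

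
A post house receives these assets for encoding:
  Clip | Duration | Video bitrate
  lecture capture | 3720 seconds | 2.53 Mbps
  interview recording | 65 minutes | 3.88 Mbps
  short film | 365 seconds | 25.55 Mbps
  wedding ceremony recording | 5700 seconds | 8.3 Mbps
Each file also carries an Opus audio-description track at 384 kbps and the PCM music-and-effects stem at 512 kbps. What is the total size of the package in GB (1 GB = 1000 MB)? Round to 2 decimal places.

11.68 GB

Audio total: 384 + 512 = 896 kbps = 0.896 Mbps.
lecture capture: 3.426 Mbps × 3720 s = 12744.7 Mb
interview recording: 4.776 Mbps × 3900 s = 18626.4 Mb
short film: 26.446 Mbps × 365 s = 9652.8 Mb
wedding ceremony recording: 9.196 Mbps × 5700 s = 52417.2 Mb
Total: 93441.1 Mb = 11680.1 MB.
= 11.68 GB.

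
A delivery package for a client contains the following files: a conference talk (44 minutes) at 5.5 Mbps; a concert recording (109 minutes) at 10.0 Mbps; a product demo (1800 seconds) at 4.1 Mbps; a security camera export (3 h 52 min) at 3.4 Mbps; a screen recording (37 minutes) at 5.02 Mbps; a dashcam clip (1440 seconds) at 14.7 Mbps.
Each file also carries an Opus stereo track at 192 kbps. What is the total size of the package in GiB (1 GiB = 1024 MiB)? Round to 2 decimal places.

20.07 GiB

Audio: 192 kbps = 0.192 Mbps.
conference talk: 5.692 Mbps × 2640 s = 15026.9 Mb
concert recording: 10.192 Mbps × 6540 s = 66655.7 Mb
product demo: 4.292 Mbps × 1800 s = 7725.6 Mb
security camera export: 3.592 Mbps × 13920 s = 50000.6 Mb
screen recording: 5.212 Mbps × 2220 s = 11570.6 Mb
dashcam clip: 14.892 Mbps × 1440 s = 21444.5 Mb
Total: 172423.9 Mb = 21553.0 MB.
= 20.07 GiB.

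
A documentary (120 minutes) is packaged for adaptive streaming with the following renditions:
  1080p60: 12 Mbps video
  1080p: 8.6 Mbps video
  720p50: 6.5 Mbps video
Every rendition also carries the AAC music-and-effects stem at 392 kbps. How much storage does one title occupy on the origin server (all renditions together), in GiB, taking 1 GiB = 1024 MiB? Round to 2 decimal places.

120 min = 7200 s
Audio: 392 kbps = 0.392 Mbps.
Sum of rendition bitrates: (12+0.392) + (8.6+0.392) + (6.5+0.392) = 28.276 Mbps.
× 7200 s = 203,587 Mb = 25,448 MB = 23.70 GiB.

23.70 GiB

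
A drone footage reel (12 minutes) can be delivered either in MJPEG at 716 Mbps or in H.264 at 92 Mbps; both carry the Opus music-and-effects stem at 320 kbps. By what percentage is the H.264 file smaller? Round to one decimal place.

12 min = 720 s
Audio: 320 kbps = 0.320 Mbps.
MJPEG: 716.320 Mbps × 720 s = 515750.4 Mb = 60.041 GiB.
H.264: 92.320 Mbps × 720 s = 66470.4 Mb = 7.738 GiB.
Reduction: (1 − 7.738/60.041) × 100 = 87.11%.

87.1%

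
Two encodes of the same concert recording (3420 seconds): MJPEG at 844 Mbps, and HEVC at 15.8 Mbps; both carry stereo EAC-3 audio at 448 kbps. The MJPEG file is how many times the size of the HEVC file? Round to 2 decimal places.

Audio: 448 kbps = 0.448 Mbps.
MJPEG: 844.448 Mbps × 3420 s = 2888012.2 Mb = 361.002 GB.
HEVC: 16.248 Mbps × 3420 s = 55568.2 Mb = 6.946 GB.
Ratio: 361.002 / 6.946 = 51.972.

51.97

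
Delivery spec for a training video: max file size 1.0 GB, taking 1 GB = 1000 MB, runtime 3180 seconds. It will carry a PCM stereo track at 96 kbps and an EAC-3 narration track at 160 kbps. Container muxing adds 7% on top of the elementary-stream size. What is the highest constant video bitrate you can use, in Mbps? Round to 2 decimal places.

Budget: 1.0 GB = 8000.0 Mb.
Stream payload after overhead: 8000.0 / 1.07 = 7476.6 Mb.
Total bitrate budget: 7476.6 Mb / 3180 s = 2.351 Mbps.
Audio total: 96 + 160 = 256 kbps = 0.256 Mbps.
Video: 2.351 − 0.256 = 2.095 Mbps.

2.10 Mbps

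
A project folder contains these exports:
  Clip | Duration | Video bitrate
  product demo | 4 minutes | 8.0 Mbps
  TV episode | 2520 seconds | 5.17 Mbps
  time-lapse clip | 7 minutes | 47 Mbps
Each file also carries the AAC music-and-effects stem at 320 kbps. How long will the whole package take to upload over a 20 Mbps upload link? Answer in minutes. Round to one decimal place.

Audio: 320 kbps = 0.320 Mbps.
product demo: 8.320 Mbps × 240 s = 1996.8 Mb
TV episode: 5.490 Mbps × 2520 s = 13834.8 Mb
time-lapse clip: 47.320 Mbps × 420 s = 19874.4 Mb
Total: 35706.0 Mb = 4463.2 MB.
At 20 Mbps: 35706.0 / 20 = 1785 s ≈ 29.8 minutes.

29.8 minutes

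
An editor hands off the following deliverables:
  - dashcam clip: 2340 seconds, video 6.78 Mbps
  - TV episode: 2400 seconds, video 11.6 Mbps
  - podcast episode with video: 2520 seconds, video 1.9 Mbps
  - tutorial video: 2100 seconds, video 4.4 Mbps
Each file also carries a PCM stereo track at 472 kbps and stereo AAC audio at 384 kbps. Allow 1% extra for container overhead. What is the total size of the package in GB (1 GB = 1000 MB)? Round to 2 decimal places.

8.30 GB

Audio total: 472 + 384 = 856 kbps = 0.856 Mbps.
dashcam clip: 7.636 Mbps × 2340 s × 1.01 = 18046.9 Mb
TV episode: 12.456 Mbps × 2400 s × 1.01 = 30193.3 Mb
podcast episode with video: 2.756 Mbps × 2520 s × 1.01 = 7014.6 Mb
tutorial video: 5.256 Mbps × 2100 s × 1.01 = 11148.0 Mb
Total: 66402.8 Mb = 8300.4 MB.
= 8.300 GB.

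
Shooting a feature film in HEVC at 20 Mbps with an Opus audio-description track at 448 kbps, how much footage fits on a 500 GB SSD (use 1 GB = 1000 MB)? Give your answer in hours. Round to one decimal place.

Audio: 448 kbps = 0.448 Mbps.
Total bitrate: 20 + 0.448 = 20.448 Mbps.
Capacity: 500 GB = 4,000,000 Mb.
Recording time: 4,000,000 / 20.448 = 195,618 s ≈ 54.3 hours.

54.3 hours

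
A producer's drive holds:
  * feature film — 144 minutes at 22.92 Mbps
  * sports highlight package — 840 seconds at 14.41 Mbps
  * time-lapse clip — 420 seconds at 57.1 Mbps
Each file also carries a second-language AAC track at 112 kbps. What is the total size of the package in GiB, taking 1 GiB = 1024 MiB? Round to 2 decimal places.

Audio: 112 kbps = 0.112 Mbps.
feature film: 23.032 Mbps × 8640 s = 198996.5 Mb
sports highlight package: 14.522 Mbps × 840 s = 12198.5 Mb
time-lapse clip: 57.212 Mbps × 420 s = 24029.0 Mb
Total: 235224.0 Mb = 29403.0 MB.
= 27.38 GiB.

27.38 GiB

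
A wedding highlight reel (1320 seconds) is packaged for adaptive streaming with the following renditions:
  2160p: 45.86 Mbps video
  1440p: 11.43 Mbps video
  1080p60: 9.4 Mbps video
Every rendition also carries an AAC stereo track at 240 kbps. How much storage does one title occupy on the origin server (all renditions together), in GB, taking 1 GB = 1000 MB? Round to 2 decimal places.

11.12 GB

Audio: 240 kbps = 0.240 Mbps.
Sum of rendition bitrates: (45.86+0.240) + (11.43+0.240) + (9.4+0.240) = 67.410 Mbps.
× 1320 s = 88,981 Mb = 11,123 MB = 11.12 GB.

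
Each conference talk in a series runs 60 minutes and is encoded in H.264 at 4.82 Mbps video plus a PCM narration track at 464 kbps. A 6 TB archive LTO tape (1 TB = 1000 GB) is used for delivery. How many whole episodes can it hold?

60 min = 3600 s
Audio: 464 kbps = 0.464 Mbps.
Total bitrate: 5.284 Mbps.
Per item: 5.284 Mbps × 3600 s = 19,022 Mb = 2,378 MB.
Capacity: 6 TB = 48,000,000 Mb; 2523.34 items → 2523 complete.

2523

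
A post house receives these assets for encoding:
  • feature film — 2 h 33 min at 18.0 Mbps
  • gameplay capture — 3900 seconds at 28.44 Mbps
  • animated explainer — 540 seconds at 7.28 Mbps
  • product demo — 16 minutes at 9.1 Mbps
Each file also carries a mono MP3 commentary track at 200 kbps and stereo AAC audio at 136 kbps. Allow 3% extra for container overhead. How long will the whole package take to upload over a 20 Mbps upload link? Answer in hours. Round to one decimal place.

Audio total: 200 + 136 = 336 kbps = 0.336 Mbps.
feature film: 18.336 Mbps × 9180 s × 1.03 = 173374.2 Mb
gameplay capture: 28.776 Mbps × 3900 s × 1.03 = 115593.2 Mb
animated explainer: 7.616 Mbps × 540 s × 1.03 = 4236.0 Mb
product demo: 9.436 Mbps × 960 s × 1.03 = 9330.3 Mb
Total: 302533.7 Mb = 37816.7 MB.
At 20 Mbps: 302533.7 / 20 = 15127 s ≈ 4.2 hours.

4.2 hours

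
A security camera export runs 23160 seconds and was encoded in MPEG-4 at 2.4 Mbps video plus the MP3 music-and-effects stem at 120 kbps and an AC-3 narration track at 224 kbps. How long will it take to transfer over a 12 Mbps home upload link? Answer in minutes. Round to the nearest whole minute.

Audio total: 120 + 224 = 344 kbps = 0.344 Mbps.
Total bitrate: 2.744 Mbps.
File: 2.744 Mbps × 23160 s = 63551.0 Mb.
At 12 Mbps: 63551.0 / 12 = 5295.9 s ≈ 88.3 minutes.

88 minutes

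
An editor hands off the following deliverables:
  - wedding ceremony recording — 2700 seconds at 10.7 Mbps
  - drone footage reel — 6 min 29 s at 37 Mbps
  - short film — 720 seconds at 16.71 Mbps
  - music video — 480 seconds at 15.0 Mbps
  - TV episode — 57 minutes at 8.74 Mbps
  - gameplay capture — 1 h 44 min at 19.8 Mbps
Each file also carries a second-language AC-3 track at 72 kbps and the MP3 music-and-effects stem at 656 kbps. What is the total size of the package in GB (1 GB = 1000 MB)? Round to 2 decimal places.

28.26 GB

Audio total: 72 + 656 = 728 kbps = 0.728 Mbps.
wedding ceremony recording: 11.428 Mbps × 2700 s = 30855.6 Mb
drone footage reel: 37.728 Mbps × 389 s = 14676.2 Mb
short film: 17.438 Mbps × 720 s = 12555.4 Mb
music video: 15.728 Mbps × 480 s = 7549.4 Mb
TV episode: 9.468 Mbps × 3420 s = 32380.6 Mb
gameplay capture: 20.528 Mbps × 6240 s = 128094.7 Mb
Total: 226111.9 Mb = 28264.0 MB.
= 28.26 GB.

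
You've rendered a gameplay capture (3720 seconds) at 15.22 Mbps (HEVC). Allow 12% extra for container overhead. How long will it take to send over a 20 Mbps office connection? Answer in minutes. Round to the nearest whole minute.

File: 15.220 Mbps × 3720 s = 56618.4 Mb.
With 12% container overhead: ×1.12. → 63412.6 Mb.
At 20 Mbps: 63412.6 / 20 = 3170.6 s ≈ 52.8 minutes.

53 minutes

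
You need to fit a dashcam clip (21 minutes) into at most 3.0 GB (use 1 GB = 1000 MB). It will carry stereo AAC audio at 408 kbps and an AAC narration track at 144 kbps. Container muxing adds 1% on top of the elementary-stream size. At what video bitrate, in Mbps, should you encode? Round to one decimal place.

18.3 Mbps

Budget: 3.0 GB = 24000.0 Mb.
Stream payload after overhead: 24000.0 / 1.01 = 23762.4 Mb.
21 min = 1260 s
Total bitrate budget: 23762.4 Mb / 1260 s = 18.859 Mbps.
Audio total: 408 + 144 = 552 kbps = 0.552 Mbps.
Video: 18.859 − 0.552 = 18.307 Mbps.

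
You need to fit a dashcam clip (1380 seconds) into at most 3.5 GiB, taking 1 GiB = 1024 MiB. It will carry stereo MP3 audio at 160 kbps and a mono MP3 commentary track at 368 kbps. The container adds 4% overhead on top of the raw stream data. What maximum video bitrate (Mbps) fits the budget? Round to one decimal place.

20.4 Mbps

Budget: 3.5 GiB = 30064.8 Mb.
Stream payload after overhead: 30064.8 / 1.04 = 28908.4 Mb.
Total bitrate budget: 28908.4 Mb / 1380 s = 20.948 Mbps.
Audio total: 160 + 368 = 528 kbps = 0.528 Mbps.
Video: 20.948 − 0.528 = 20.420 Mbps.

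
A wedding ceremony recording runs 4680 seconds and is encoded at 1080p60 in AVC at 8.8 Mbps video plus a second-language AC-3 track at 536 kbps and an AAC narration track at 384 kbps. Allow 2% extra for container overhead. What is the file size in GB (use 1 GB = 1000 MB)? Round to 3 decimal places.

Audio total: 536 + 384 = 920 kbps = 0.920 Mbps.
Total bitrate: 8.8 + 0.920 = 9.720 Mbps.
Stream data: 9.720 Mbps × 4680 s = 45489.6 Mb.
With 2% container overhead: ×1.02.
46,399 Mb ÷ 8 = 5,800 MB → 5.800 GB.

5.800 GB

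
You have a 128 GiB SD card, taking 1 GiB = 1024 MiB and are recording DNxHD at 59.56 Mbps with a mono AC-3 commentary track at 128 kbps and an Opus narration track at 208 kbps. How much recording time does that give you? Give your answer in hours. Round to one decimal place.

Audio total: 128 + 208 = 336 kbps = 0.336 Mbps.
Total bitrate: 59.56 + 0.336 = 59.896 Mbps.
Capacity: 128 GiB = 1,099,512 Mb.
Recording time: 1,099,512 / 59.896 = 18,357 s ≈ 5.10 hours.

5.1 hours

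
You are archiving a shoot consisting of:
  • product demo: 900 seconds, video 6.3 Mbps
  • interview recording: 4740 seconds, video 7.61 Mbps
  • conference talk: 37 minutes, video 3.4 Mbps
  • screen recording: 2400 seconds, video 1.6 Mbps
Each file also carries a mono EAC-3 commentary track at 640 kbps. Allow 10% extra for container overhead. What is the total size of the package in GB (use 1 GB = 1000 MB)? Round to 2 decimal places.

Audio: 640 kbps = 0.640 Mbps.
product demo: 6.940 Mbps × 900 s × 1.10 = 6870.6 Mb
interview recording: 8.250 Mbps × 4740 s × 1.10 = 43015.5 Mb
conference talk: 4.040 Mbps × 2220 s × 1.10 = 9865.7 Mb
screen recording: 2.240 Mbps × 2400 s × 1.10 = 5913.6 Mb
Total: 65665.4 Mb = 8208.2 MB.
= 8.208 GB.

8.21 GB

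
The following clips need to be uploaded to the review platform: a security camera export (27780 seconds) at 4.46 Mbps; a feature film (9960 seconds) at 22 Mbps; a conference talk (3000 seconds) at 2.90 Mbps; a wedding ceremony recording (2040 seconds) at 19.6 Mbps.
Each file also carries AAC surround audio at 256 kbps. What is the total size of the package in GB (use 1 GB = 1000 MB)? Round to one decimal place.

Audio: 256 kbps = 0.256 Mbps.
security camera export: 4.716 Mbps × 27780 s = 131010.5 Mb
feature film: 22.256 Mbps × 9960 s = 221669.8 Mb
conference talk: 3.156 Mbps × 3000 s = 9468.0 Mb
wedding ceremony recording: 19.856 Mbps × 2040 s = 40506.2 Mb
Total: 402654.5 Mb = 50331.8 MB.
= 50.33 GB.

50.3 GB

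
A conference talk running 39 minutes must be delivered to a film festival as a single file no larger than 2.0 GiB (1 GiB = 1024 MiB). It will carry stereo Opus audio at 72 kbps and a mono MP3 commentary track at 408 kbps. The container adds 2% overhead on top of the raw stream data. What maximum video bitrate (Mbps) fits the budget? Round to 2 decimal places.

6.72 Mbps

Budget: 2.0 GiB = 17179.9 Mb.
Stream payload after overhead: 17179.9 / 1.02 = 16843.0 Mb.
39 min = 2340 s
Total bitrate budget: 16843.0 Mb / 2340 s = 7.198 Mbps.
Audio total: 72 + 408 = 480 kbps = 0.480 Mbps.
Video: 7.198 − 0.480 = 6.718 Mbps.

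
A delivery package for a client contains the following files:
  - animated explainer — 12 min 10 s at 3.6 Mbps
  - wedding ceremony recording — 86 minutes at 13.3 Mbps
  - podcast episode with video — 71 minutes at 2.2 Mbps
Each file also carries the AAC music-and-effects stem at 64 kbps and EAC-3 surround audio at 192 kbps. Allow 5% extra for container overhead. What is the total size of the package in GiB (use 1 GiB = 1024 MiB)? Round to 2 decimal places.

Audio total: 64 + 192 = 256 kbps = 0.256 Mbps.
animated explainer: 3.856 Mbps × 730 s × 1.05 = 2955.6 Mb
wedding ceremony recording: 13.556 Mbps × 5160 s × 1.05 = 73446.4 Mb
podcast episode with video: 2.456 Mbps × 4260 s × 1.05 = 10985.7 Mb
Total: 87387.7 Mb = 10923.5 MB.
= 10.17 GiB.

10.17 GiB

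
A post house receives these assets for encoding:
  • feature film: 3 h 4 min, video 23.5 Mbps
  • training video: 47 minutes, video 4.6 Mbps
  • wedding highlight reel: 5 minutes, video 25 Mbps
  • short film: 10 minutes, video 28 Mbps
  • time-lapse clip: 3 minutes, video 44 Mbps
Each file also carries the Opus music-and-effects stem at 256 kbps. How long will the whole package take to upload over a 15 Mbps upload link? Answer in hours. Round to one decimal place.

5.7 hours

Audio: 256 kbps = 0.256 Mbps.
feature film: 23.756 Mbps × 11040 s = 262266.2 Mb
training video: 4.856 Mbps × 2820 s = 13693.9 Mb
wedding highlight reel: 25.256 Mbps × 300 s = 7576.8 Mb
short film: 28.256 Mbps × 600 s = 16953.6 Mb
time-lapse clip: 44.256 Mbps × 180 s = 7966.1 Mb
Total: 308456.6 Mb = 38557.1 MB.
At 15 Mbps: 308456.6 / 15 = 20564 s ≈ 5.71 hours.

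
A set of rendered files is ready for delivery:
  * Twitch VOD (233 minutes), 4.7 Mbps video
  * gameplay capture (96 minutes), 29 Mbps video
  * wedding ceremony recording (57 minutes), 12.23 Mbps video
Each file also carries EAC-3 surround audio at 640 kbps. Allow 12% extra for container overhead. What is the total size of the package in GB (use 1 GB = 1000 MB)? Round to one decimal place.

Audio: 640 kbps = 0.640 Mbps.
Twitch VOD: 5.340 Mbps × 13980 s × 1.12 = 83611.6 Mb
gameplay capture: 29.640 Mbps × 5760 s × 1.12 = 191213.6 Mb
wedding ceremony recording: 12.870 Mbps × 3420 s × 1.12 = 49297.2 Mb
Total: 324122.4 Mb = 40515.3 MB.
= 40.52 GB.

40.5 GB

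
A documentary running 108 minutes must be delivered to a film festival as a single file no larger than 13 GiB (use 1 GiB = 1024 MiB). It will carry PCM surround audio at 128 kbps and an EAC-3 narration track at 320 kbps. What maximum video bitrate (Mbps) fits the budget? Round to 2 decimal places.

16.78 Mbps

Budget: 13 GiB = 111669.1 Mb.
108 min = 6480 s
Total bitrate budget: 111669.1 Mb / 6480 s = 17.233 Mbps.
Audio total: 128 + 320 = 448 kbps = 0.448 Mbps.
Video: 17.233 − 0.448 = 16.785 Mbps.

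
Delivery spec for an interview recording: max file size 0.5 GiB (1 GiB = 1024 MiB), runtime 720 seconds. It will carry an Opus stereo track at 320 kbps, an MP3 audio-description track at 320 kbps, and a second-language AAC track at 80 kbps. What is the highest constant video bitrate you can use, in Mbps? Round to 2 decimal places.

5.25 Mbps

Budget: 0.5 GiB = 4295.0 Mb.
Total bitrate budget: 4295.0 Mb / 720 s = 5.965 Mbps.
Audio total: 320 + 320 + 80 = 720 kbps = 0.720 Mbps.
Video: 5.965 − 0.720 = 5.245 Mbps.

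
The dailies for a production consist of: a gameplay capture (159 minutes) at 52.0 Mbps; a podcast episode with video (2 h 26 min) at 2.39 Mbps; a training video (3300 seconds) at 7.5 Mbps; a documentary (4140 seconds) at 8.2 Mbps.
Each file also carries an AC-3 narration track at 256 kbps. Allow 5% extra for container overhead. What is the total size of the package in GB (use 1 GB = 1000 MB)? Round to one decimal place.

Audio: 256 kbps = 0.256 Mbps.
gameplay capture: 52.256 Mbps × 9540 s × 1.05 = 523448.4 Mb
podcast episode with video: 2.646 Mbps × 8760 s × 1.05 = 24337.9 Mb
training video: 7.756 Mbps × 3300 s × 1.05 = 26874.5 Mb
documentary: 8.456 Mbps × 4140 s × 1.05 = 36758.2 Mb
Total: 611419.0 Mb = 76427.4 MB.
= 76.43 GB.

76.4 GB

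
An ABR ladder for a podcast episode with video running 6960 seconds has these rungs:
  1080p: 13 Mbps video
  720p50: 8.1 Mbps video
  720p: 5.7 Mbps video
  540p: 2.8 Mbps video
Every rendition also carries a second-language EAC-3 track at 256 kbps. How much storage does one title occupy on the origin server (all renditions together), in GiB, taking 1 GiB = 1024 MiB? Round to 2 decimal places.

24.81 GiB

Audio: 256 kbps = 0.256 Mbps.
Sum of rendition bitrates: (13+0.256) + (8.1+0.256) + (5.7+0.256) + (2.8+0.256) = 30.624 Mbps.
× 6960 s = 213,143 Mb = 26,643 MB = 24.81 GiB.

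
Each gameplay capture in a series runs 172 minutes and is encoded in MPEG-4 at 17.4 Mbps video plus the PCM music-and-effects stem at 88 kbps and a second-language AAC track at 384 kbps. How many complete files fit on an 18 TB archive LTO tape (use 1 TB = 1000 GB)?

172 min = 10320 s
Audio total: 88 + 384 = 472 kbps = 0.472 Mbps.
Total bitrate: 17.872 Mbps.
Per item: 17.872 Mbps × 10320 s = 184,439 Mb = 23,055 MB.
Capacity: 18 TB = 144,000,000 Mb; 780.75 items → 780 complete.

780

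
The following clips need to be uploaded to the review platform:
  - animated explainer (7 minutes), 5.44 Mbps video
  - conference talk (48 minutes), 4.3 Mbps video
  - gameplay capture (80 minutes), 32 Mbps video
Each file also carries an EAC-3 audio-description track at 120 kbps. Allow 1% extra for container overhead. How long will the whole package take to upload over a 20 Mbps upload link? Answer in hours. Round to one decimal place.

2.4 hours

Audio: 120 kbps = 0.120 Mbps.
animated explainer: 5.560 Mbps × 420 s × 1.01 = 2358.6 Mb
conference talk: 4.420 Mbps × 2880 s × 1.01 = 12856.9 Mb
gameplay capture: 32.120 Mbps × 4800 s × 1.01 = 155717.8 Mb
Total: 170933.2 Mb = 21366.7 MB.
At 20 Mbps: 170933.2 / 20 = 8547 s ≈ 2.37 hours.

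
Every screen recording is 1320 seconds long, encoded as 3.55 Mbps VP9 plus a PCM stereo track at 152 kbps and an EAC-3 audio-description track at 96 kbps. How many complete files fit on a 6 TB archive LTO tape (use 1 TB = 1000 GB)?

Audio total: 152 + 96 = 248 kbps = 0.248 Mbps.
Total bitrate: 3.798 Mbps.
Per item: 3.798 Mbps × 1320 s = 5,013 Mb = 626.7 MB.
Capacity: 6 TB = 48,000,000 Mb; 9574.42 items → 9574 complete.

9574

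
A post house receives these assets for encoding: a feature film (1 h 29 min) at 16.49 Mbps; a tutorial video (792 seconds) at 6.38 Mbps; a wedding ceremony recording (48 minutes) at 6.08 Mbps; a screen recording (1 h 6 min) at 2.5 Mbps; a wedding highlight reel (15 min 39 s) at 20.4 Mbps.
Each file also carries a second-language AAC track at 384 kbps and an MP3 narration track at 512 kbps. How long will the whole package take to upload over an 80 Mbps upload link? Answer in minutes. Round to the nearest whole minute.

Audio total: 384 + 512 = 896 kbps = 0.896 Mbps.
feature film: 17.386 Mbps × 5340 s = 92841.2 Mb
tutorial video: 7.276 Mbps × 792 s = 5762.6 Mb
wedding ceremony recording: 6.976 Mbps × 2880 s = 20090.9 Mb
screen recording: 3.396 Mbps × 3960 s = 13448.2 Mb
wedding highlight reel: 21.296 Mbps × 939 s = 19996.9 Mb
Total: 152139.8 Mb = 19017.5 MB.
At 80 Mbps: 152139.8 / 80 = 1902 s ≈ 31.7 minutes.

32 minutes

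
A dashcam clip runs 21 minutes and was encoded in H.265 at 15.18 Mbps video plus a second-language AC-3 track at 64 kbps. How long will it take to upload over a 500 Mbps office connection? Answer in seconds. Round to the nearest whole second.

38 seconds

21 min = 1260 s
Audio: 64 kbps = 0.064 Mbps.
Total bitrate: 15.244 Mbps.
File: 15.244 Mbps × 1260 s = 19207.4 Mb.
At 500 Mbps: 19207.4 / 500 = 38.4 s ≈ 38.4 seconds.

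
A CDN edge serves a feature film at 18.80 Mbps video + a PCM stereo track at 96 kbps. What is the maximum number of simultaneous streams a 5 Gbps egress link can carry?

Audio: 96 kbps = 0.096 Mbps.
Per-viewer media rate: 18.896 Mbps.
5 Gbps = 5,000 Mbps; 5,000 / 18.896 = 264.61 → 264 viewers.

264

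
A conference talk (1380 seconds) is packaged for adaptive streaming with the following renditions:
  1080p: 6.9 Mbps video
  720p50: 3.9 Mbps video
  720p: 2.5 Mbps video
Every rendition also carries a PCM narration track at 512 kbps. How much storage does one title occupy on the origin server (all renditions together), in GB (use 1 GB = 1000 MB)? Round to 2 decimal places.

2.56 GB

Audio: 512 kbps = 0.512 Mbps.
Sum of rendition bitrates: (6.9+0.512) + (3.9+0.512) + (2.5+0.512) = 14.836 Mbps.
× 1380 s = 20,474 Mb = 2,559 MB = 2.559 GB.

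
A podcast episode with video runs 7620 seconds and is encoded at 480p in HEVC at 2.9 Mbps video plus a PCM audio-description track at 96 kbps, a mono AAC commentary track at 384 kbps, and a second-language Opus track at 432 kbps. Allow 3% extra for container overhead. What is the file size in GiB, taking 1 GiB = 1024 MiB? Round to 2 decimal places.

3.48 GiB

Audio total: 96 + 384 + 432 = 912 kbps = 0.912 Mbps.
Total bitrate: 2.9 + 0.912 = 3.812 Mbps.
Stream data: 3.812 Mbps × 7620 s = 29047.4 Mb.
With 3% container overhead: ×1.03.
29,919 Mb = 3,739,857,900 bytes ÷ 1,073,741,824 = 3.483 GiB.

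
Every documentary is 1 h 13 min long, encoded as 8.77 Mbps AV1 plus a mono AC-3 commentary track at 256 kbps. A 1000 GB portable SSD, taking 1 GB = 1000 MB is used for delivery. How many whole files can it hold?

202

1 h 13 min = 73 min = 4380 s
Audio: 256 kbps = 0.256 Mbps.
Total bitrate: 9.026 Mbps.
Per item: 9.026 Mbps × 4380 s = 39,534 Mb = 4,942 MB.
Capacity: 1000 GB = 8,000,000 Mb; 202.36 items → 202 complete.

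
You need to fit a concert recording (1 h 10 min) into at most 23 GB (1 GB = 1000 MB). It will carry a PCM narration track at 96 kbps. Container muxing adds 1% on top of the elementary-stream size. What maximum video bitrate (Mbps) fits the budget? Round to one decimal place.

43.3 Mbps

Budget: 23 GB = 184000.0 Mb.
Stream payload after overhead: 184000.0 / 1.01 = 182178.2 Mb.
1 h 10 min = 70 min = 4200 s
Total bitrate budget: 182178.2 Mb / 4200 s = 43.376 Mbps.
Audio: 96 kbps = 0.096 Mbps.
Video: 43.376 − 0.096 = 43.280 Mbps.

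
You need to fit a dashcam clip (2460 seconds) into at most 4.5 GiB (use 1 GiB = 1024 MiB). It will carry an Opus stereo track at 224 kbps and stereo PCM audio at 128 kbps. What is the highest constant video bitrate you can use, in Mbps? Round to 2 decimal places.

15.36 Mbps

Budget: 4.5 GiB = 38654.7 Mb.
Total bitrate budget: 38654.7 Mb / 2460 s = 15.713 Mbps.
Audio total: 224 + 128 = 352 kbps = 0.352 Mbps.
Video: 15.713 − 0.352 = 15.361 Mbps.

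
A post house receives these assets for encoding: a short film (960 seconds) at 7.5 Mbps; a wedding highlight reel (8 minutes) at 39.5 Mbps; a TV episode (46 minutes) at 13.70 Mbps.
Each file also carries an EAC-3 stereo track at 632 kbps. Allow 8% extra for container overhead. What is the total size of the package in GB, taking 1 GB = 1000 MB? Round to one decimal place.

Audio: 632 kbps = 0.632 Mbps.
short film: 8.132 Mbps × 960 s × 1.08 = 8431.3 Mb
wedding highlight reel: 40.132 Mbps × 480 s × 1.08 = 20804.4 Mb
TV episode: 14.332 Mbps × 2760 s × 1.08 = 42720.8 Mb
Total: 71956.5 Mb = 8994.6 MB.
= 8.995 GB.

9.0 GB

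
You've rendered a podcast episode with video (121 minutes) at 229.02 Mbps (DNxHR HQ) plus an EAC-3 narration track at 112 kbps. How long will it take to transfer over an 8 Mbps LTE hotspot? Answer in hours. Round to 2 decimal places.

57.76 hours

121 min = 7260 s
Audio: 112 kbps = 0.112 Mbps.
Total bitrate: 229.132 Mbps.
File: 229.132 Mbps × 7260 s = 1663498.3 Mb.
At 8 Mbps: 1663498.3 / 8 = 207937.3 s ≈ 57.8 hours.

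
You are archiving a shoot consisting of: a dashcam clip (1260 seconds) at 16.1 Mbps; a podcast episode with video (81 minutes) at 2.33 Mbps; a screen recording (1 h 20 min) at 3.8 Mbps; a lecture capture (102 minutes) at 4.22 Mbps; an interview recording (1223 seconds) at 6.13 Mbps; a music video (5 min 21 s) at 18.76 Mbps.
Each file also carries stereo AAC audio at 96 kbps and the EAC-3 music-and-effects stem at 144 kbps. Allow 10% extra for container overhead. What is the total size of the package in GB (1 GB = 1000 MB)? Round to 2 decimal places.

12.88 GB

Audio total: 96 + 144 = 240 kbps = 0.240 Mbps.
dashcam clip: 16.340 Mbps × 1260 s × 1.10 = 22647.2 Mb
podcast episode with video: 2.570 Mbps × 4860 s × 1.10 = 13739.2 Mb
screen recording: 4.040 Mbps × 4800 s × 1.10 = 21331.2 Mb
lecture capture: 4.460 Mbps × 6120 s × 1.10 = 30024.7 Mb
interview recording: 6.370 Mbps × 1223 s × 1.10 = 8569.6 Mb
music video: 19.000 Mbps × 321 s × 1.10 = 6708.9 Mb
Total: 103020.8 Mb = 12877.6 MB.
= 12.88 GB.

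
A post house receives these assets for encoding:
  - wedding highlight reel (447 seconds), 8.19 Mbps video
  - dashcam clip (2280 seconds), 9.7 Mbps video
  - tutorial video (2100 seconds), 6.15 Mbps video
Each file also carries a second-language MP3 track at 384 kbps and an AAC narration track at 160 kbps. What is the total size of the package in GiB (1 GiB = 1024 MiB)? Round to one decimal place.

Audio total: 384 + 160 = 544 kbps = 0.544 Mbps.
wedding highlight reel: 8.734 Mbps × 447 s = 3904.1 Mb
dashcam clip: 10.244 Mbps × 2280 s = 23356.3 Mb
tutorial video: 6.694 Mbps × 2100 s = 14057.4 Mb
Total: 41317.8 Mb = 5164.7 MB.
= 4.810 GiB.

4.8 GiB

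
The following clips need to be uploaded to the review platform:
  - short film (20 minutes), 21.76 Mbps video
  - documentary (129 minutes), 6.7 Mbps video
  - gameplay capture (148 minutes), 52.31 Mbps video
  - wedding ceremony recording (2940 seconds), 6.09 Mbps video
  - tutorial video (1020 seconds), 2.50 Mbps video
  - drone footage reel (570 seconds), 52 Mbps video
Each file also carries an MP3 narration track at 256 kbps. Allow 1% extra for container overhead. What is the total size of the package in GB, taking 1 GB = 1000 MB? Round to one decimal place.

Audio: 256 kbps = 0.256 Mbps.
short film: 22.016 Mbps × 1200 s × 1.01 = 26683.4 Mb
documentary: 6.956 Mbps × 7740 s × 1.01 = 54377.8 Mb
gameplay capture: 52.566 Mbps × 8880 s × 1.01 = 471453.9 Mb
wedding ceremony recording: 6.346 Mbps × 2940 s × 1.01 = 18843.8 Mb
tutorial video: 2.756 Mbps × 1020 s × 1.01 = 2839.2 Mb
drone footage reel: 52.256 Mbps × 570 s × 1.01 = 30083.8 Mb
Total: 604282.0 Mb = 75535.2 MB.
= 75.54 GB.

75.5 GB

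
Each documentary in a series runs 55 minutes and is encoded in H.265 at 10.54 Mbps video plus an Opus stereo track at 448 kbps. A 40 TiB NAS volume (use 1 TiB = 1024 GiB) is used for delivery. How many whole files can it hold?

9703

55 min = 3300 s
Audio: 448 kbps = 0.448 Mbps.
Total bitrate: 10.988 Mbps.
Per item: 10.988 Mbps × 3300 s = 36,260 Mb = 4,533 MB.
Capacity: 40 TiB = 351,843,721 Mb; 9703.25 items → 9703 complete.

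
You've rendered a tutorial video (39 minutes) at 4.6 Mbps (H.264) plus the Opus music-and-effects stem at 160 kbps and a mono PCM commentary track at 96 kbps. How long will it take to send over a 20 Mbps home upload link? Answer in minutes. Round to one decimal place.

39 min = 2340 s
Audio total: 160 + 96 = 256 kbps = 0.256 Mbps.
Total bitrate: 4.856 Mbps.
File: 4.856 Mbps × 2340 s = 11363.0 Mb.
At 20 Mbps: 11363.0 / 20 = 568.2 s ≈ 9.47 minutes.

9.5 minutes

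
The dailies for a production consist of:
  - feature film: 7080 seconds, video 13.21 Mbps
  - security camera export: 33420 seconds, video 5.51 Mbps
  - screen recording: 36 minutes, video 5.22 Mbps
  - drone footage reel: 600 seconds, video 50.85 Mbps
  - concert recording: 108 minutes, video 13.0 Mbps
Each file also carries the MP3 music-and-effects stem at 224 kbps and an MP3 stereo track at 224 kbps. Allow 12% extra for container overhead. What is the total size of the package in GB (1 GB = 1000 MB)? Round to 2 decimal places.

59.64 GB

Audio total: 224 + 224 = 448 kbps = 0.448 Mbps.
feature film: 13.658 Mbps × 7080 s × 1.12 = 108302.5 Mb
security camera export: 5.958 Mbps × 33420 s × 1.12 = 223010.3 Mb
screen recording: 5.668 Mbps × 2160 s × 1.12 = 13712.0 Mb
drone footage reel: 51.298 Mbps × 600 s × 1.12 = 34472.3 Mb
concert recording: 13.448 Mbps × 6480 s × 1.12 = 97600.2 Mb
Total: 477097.3 Mb = 59637.2 MB.
= 59.64 GB.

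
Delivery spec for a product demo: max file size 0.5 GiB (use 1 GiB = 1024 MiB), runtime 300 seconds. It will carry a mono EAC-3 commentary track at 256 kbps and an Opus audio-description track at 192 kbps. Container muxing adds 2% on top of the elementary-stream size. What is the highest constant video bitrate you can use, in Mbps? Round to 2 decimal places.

Budget: 0.5 GiB = 4295.0 Mb.
Stream payload after overhead: 4295.0 / 1.02 = 4210.8 Mb.
Total bitrate budget: 4210.8 Mb / 300 s = 14.036 Mbps.
Audio total: 256 + 192 = 448 kbps = 0.448 Mbps.
Video: 14.036 − 0.448 = 13.588 Mbps.

13.59 Mbps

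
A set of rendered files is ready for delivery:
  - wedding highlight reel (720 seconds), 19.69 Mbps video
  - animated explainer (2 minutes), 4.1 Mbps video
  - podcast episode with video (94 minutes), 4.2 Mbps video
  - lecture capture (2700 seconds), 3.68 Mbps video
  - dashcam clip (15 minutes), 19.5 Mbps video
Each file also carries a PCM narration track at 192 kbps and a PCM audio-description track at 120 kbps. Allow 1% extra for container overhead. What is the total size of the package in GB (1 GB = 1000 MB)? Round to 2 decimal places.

Audio total: 192 + 120 = 312 kbps = 0.312 Mbps.
wedding highlight reel: 20.002 Mbps × 720 s × 1.01 = 14545.5 Mb
animated explainer: 4.412 Mbps × 120 s × 1.01 = 534.7 Mb
podcast episode with video: 4.512 Mbps × 5640 s × 1.01 = 25702.2 Mb
lecture capture: 3.992 Mbps × 2700 s × 1.01 = 10886.2 Mb
dashcam clip: 19.812 Mbps × 900 s × 1.01 = 18009.1 Mb
Total: 69677.6 Mb = 8709.7 MB.
= 8.710 GB.

8.71 GB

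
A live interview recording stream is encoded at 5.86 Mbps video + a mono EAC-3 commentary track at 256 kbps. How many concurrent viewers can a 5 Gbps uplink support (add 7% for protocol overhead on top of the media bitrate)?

Audio: 256 kbps = 0.256 Mbps.
Per-viewer media rate: 6.116 Mbps.
On the wire with 7% overhead: 6.544 Mbps.
5 Gbps = 5,000 Mbps; 5,000 / 6.544 = 764.04 → 764 viewers.

764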